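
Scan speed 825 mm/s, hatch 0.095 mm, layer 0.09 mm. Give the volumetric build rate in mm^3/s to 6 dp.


Rate = 825 * 0.095 * 0.09 = 7.05375 mm^3/s


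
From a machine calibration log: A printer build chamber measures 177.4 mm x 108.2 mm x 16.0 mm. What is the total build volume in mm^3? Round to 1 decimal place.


V = 177.4 * 108.2 * 16.0 = 307114.9 mm^3


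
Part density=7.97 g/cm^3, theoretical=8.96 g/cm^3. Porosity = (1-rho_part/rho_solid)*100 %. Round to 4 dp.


Porosity = (1-7.97/8.96)*100 = 11.0491 %


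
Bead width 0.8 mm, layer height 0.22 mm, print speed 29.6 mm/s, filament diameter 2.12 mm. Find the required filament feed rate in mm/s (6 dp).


Q = 0.8 * 0.22 * 29.6 = 5.2096 mm^3/s
A_fil = pi*(2.12/2)^2 = 3.52989351 mm^2
v_feed = 5.2096 / 3.52989351 = 1.475852 mm/s


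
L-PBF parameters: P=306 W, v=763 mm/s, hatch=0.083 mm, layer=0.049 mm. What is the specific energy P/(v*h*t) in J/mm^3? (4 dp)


Build rate = 763 * 0.083 * 0.049 = 3.103121 mm^3/s
SE = 306 / 3.103121 = 98.6104 J/mm^3


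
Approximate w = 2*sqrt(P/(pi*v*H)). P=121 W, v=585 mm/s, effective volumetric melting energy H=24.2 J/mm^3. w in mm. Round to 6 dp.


w = 2*sqrt(121/(pi*585*24.2)) = 0.104319 mm


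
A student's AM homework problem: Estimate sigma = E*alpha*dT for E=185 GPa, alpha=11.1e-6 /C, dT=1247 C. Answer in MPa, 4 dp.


sigma = 185*1000 * 11.1e-6 * 1247 = 2560.7145 MPa


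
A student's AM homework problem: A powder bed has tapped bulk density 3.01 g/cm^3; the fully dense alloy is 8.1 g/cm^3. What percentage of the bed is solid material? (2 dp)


Packing = (3.01/8.1)*100 = 37.16 %


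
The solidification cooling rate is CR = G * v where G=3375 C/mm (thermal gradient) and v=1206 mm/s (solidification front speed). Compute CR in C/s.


CR = 3375 * 1206 = 4070250 C/s


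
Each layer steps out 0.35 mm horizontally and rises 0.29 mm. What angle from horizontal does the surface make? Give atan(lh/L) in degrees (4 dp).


angle = atan(0.29/0.35) = 39.6442 degrees


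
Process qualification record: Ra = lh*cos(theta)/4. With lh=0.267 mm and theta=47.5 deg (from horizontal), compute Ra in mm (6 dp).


Ra = 0.267 * cos(47.5) / 4 = 0.045096 mm


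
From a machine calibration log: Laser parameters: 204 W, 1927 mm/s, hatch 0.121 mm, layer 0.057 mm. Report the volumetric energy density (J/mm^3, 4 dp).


E = 204 / (1927*0.121*0.057) = 15.3493 J/mm^3


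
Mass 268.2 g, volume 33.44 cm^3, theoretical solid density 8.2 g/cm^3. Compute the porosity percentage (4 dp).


rho_part = 268.2 / 33.44 = 8.02033493 g/cm^3
Porosity = (1 - 8.02033493/8.2)*100 = 2.191 %


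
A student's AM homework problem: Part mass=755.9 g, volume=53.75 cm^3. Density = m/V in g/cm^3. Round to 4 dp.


rho = 755.9 / 53.75 = 14.0633 g/cm^3


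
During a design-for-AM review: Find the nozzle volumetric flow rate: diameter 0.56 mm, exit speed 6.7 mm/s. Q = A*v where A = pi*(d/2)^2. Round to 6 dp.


A = pi*(0.56/2)^2 = 0.24630086 mm^2
Q = 0.24630086 * 6.7 = 1.650216 mm^3/s


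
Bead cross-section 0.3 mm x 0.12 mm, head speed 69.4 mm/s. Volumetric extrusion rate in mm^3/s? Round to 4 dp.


Rate = 0.3 * 0.12 * 69.4 = 2.4984 mm^3/s


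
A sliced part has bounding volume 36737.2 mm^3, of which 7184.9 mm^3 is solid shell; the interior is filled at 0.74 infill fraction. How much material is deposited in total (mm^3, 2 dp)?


V_infill = (36737.2 - 7184.9) * 0.74 = 21868.7
V_total = 7184.9 + 21868.7 = 29053.6 mm^3


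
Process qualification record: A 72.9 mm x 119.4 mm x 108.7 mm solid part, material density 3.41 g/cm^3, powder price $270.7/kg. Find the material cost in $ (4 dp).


V = 72.9 * 119.4 * 108.7 = 946153.062 mm^3 = 946.153062 cm^3
Mass = 946.153062 * 3.41 / 1000 = 3.22638194 kg
Cost = 3.22638194 * 270.7 = 873.3816 $


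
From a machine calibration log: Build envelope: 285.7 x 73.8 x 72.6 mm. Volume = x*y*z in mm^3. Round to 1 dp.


V = 285.7 * 73.8 * 72.6 = 1530746.3 mm^3


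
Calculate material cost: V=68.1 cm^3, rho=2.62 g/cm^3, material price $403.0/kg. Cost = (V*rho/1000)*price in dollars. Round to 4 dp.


Mass = 68.1*2.62/1000 = 0.178422 kg
Cost = 0.178422 * 403.0 = 71.9041 $


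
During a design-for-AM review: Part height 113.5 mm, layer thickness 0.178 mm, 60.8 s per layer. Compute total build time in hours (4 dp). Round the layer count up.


Layers = ceil(113.5/0.178) = 638
t = 638 * 60.8 / 3600 = 10.7751 hrs


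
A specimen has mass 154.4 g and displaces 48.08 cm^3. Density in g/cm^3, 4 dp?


rho = 154.4 / 48.08 = 3.2113 g/cm^3


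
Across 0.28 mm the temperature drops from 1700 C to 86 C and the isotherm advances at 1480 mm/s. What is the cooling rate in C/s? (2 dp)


G = (1700-86)/0.28 = 5764.28571429 C/mm
CR = 5764.28571429 * 1480 = 8531142.86 C/s


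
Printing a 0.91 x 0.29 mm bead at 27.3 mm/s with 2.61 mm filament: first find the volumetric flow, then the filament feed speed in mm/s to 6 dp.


Q = 0.91 * 0.29 * 27.3 = 7.20447 mm^3/s
A_fil = pi*(2.61/2)^2 = 5.35021083 mm^2
v_feed = 7.20447 / 5.35021083 = 1.346577 mm/s


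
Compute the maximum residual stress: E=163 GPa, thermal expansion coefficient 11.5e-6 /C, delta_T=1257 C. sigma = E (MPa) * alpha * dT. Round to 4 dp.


sigma = 163*1000 * 11.5e-6 * 1257 = 2356.2465 MPa


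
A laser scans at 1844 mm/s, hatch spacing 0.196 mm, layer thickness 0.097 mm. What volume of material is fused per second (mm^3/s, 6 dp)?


Rate = 1844 * 0.196 * 0.097 = 35.058128 mm^3/s


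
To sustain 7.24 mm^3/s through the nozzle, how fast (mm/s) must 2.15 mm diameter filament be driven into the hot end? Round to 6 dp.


A = pi*(2.15/2)^2 = 3.630503
v = 7.24 / 3.630503 = 1.994214 mm/s


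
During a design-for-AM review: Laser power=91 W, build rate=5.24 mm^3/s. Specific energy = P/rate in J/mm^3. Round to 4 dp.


SE = 91 / 5.24 = 17.3664 J/mm^3


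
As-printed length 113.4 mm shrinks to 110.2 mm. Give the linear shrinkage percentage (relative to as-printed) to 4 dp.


Shrinkage = ((113.4-110.2)/113.4)*100 = 2.8219 %


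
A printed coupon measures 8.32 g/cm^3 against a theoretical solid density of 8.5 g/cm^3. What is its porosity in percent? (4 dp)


Porosity = (1-8.32/8.5)*100 = 2.1176 %


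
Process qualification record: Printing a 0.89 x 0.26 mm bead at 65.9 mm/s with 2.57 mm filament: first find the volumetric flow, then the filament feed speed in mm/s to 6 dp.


Q = 0.89 * 0.26 * 65.9 = 15.24926 mm^3/s
A_fil = pi*(2.57/2)^2 = 5.18747633 mm^2
v_feed = 15.24926 / 5.18747633 = 2.93963 mm/s


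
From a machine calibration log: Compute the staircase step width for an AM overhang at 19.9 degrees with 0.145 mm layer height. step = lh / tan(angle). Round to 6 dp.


step = 0.145 / tan(19.9) = 0.400558 mm


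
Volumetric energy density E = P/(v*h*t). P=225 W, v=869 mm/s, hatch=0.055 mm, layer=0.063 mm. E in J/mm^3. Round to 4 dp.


E = 225 / (869*0.055*0.063) = 74.7239 J/mm^3


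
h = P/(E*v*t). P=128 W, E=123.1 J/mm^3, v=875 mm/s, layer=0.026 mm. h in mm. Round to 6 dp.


h = 128 / (123.1*875*0.026) = 0.045706 mm


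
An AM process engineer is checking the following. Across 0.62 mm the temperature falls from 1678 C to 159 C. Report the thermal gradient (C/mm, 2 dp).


G = (1678-159)/0.62 = 2450.0 C/mm


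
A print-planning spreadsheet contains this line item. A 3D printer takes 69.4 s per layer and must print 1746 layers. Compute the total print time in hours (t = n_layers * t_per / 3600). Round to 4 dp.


t = 1746 * 69.4 / 3600 = 33.659 hrs


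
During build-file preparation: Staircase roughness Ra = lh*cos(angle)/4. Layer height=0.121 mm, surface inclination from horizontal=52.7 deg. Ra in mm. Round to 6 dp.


Ra = 0.121 * cos(52.7) / 4 = 0.018331 mm


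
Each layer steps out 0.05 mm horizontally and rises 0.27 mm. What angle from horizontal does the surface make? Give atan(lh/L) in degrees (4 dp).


angle = atan(0.27/0.05) = 79.5085 degrees


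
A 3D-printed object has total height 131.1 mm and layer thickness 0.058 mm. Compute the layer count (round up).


Layers = ceil(131.1/0.058) = 2261


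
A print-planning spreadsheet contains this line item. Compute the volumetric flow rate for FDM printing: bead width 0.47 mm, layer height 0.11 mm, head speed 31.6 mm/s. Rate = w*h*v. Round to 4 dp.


Rate = 0.47 * 0.11 * 31.6 = 1.6337 mm^3/s


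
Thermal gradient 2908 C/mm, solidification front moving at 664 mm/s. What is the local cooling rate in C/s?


CR = 2908 * 664 = 1930912 C/s


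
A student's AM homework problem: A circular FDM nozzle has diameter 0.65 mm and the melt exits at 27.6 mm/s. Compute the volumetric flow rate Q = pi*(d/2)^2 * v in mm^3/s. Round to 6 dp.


A = pi*(0.65/2)^2 = 0.33183072 mm^2
Q = 0.33183072 * 27.6 = 9.158528 mm^3/s


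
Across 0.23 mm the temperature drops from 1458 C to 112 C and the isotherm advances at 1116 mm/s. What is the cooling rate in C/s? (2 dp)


G = (1458-112)/0.23 = 5852.17391304 C/mm
CR = 5852.17391304 * 1116 = 6531026.09 C/s


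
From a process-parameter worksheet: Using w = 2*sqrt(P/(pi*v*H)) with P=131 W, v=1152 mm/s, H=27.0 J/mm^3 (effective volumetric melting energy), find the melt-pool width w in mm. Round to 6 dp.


w = 2*sqrt(131/(pi*1152*27.0)) = 0.073229 mm


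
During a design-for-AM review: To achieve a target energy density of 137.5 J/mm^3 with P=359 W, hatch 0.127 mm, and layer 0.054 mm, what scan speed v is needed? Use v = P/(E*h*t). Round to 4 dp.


v = 359 / (137.5*0.127*0.054) = 380.71 mm/s


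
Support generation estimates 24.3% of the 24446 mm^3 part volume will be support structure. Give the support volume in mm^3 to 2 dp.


V_support = 24446 * 0.243 = 5940.38 mm^3


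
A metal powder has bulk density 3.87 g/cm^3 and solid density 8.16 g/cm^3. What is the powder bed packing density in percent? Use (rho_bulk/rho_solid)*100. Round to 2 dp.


Packing = (3.87/8.16)*100 = 47.43 %


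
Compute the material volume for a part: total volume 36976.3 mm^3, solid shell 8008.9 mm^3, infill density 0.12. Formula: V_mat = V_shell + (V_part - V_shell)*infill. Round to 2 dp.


V_infill = (36976.3 - 8008.9) * 0.12 = 3476.09
V_total = 8008.9 + 3476.09 = 11484.99 mm^3


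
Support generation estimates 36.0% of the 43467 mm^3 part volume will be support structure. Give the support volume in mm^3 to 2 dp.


V_support = 43467 * 0.36 = 15648.12 mm^3


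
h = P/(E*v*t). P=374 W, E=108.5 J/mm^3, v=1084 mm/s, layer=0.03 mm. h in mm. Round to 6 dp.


h = 374 / (108.5*1084*0.03) = 0.105996 mm


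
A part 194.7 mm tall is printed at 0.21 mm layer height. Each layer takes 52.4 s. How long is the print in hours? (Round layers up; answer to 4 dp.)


Layers = ceil(194.7/0.21) = 928
t = 928 * 52.4 / 3600 = 13.5076 hrs


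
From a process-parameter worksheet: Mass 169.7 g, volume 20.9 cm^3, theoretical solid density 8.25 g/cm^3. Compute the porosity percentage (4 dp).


rho_part = 169.7 / 20.9 = 8.11961722 g/cm^3
Porosity = (1 - 8.11961722/8.25)*100 = 1.5804 %


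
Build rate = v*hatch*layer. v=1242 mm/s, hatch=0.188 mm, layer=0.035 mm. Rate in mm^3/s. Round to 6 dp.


Rate = 1242 * 0.188 * 0.035 = 8.17236 mm^3/s


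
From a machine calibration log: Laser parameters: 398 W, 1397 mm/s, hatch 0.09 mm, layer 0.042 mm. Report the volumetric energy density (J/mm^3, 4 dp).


E = 398 / (1397*0.09*0.042) = 75.3694 J/mm^3


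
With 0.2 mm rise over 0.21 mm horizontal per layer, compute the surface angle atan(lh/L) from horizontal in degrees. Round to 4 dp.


angle = atan(0.2/0.21) = 43.6028 degrees


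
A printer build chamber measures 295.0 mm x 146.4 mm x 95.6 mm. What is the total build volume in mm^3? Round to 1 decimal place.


V = 295.0 * 146.4 * 95.6 = 4128772.8 mm^3


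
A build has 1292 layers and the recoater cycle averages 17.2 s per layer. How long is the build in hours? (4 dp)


t = 1292 * 17.2 / 3600 = 6.1729 hrs


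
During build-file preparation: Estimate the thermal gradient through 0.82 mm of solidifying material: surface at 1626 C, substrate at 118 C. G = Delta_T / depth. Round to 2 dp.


G = (1626-118)/0.82 = 1839.02 C/mm


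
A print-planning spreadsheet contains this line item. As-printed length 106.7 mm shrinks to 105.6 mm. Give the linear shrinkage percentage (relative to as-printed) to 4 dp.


Shrinkage = ((106.7-105.6)/106.7)*100 = 1.0309 %


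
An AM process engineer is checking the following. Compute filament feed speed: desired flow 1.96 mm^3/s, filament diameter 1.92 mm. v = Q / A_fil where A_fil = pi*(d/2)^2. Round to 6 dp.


A = pi*(1.92/2)^2 = 2.895292
v = 1.96 / 2.895292 = 0.676961 mm/s


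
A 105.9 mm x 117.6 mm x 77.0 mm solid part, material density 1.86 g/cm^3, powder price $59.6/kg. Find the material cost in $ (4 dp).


V = 105.9 * 117.6 * 77.0 = 958945.68 mm^3 = 958.94568 cm^3
Mass = 958.94568 * 1.86 / 1000 = 1.78363896 kg
Cost = 1.78363896 * 59.6 = 106.3049 $


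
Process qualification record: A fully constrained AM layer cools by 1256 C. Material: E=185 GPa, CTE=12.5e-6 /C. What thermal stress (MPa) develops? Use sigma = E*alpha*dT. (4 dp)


sigma = 185*1000 * 12.5e-6 * 1256 = 2904.5 MPa


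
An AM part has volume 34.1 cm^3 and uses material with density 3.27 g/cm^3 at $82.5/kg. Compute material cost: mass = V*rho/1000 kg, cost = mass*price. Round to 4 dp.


Mass = 34.1*3.27/1000 = 0.111507 kg
Cost = 0.111507 * 82.5 = 9.1993 $


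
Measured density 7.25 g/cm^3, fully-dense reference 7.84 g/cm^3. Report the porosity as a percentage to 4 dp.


Porosity = (1-7.25/7.84)*100 = 7.5255 %


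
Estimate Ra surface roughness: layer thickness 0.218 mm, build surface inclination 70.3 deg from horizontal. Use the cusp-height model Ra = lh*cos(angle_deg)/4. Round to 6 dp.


Ra = 0.218 * cos(70.3) / 4 = 0.018372 mm


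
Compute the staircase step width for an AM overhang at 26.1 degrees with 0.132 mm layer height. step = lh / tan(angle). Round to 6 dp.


step = 0.132 / tan(26.1) = 0.269446 mm


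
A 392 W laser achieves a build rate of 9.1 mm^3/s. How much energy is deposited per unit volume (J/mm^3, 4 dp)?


SE = 392 / 9.1 = 43.0769 J/mm^3


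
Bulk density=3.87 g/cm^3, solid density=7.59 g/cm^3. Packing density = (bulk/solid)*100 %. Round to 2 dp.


Packing = (3.87/7.59)*100 = 50.99 %


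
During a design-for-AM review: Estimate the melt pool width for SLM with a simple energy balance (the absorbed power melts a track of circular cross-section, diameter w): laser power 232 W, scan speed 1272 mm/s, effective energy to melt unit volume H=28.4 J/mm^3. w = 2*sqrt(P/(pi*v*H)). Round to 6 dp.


w = 2*sqrt(232/(pi*1272*28.4)) = 0.090427 mm


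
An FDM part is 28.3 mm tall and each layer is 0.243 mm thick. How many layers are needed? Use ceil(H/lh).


Layers = ceil(28.3/0.243) = 117


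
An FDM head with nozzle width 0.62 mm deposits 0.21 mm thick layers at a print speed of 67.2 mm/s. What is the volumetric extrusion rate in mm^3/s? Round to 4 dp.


Rate = 0.62 * 0.21 * 67.2 = 8.7494 mm^3/s


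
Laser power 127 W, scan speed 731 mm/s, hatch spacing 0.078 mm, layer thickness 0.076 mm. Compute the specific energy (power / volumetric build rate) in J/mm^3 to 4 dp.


Build rate = 731 * 0.078 * 0.076 = 4.333368 mm^3/s
SE = 127 / 4.333368 = 29.3075 J/mm^3


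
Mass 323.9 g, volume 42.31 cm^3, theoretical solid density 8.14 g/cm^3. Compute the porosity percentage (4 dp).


rho_part = 323.9 / 42.31 = 7.65540061 g/cm^3
Porosity = (1 - 7.65540061/8.14)*100 = 5.9533 %


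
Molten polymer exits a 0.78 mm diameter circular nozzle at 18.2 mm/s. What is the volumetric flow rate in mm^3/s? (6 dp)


A = pi*(0.78/2)^2 = 0.47783624 mm^2
Q = 0.47783624 * 18.2 = 8.69662 mm^3/s


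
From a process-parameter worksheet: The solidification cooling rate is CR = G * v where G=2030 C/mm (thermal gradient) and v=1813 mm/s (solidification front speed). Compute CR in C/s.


CR = 2030 * 1813 = 3680390 C/s


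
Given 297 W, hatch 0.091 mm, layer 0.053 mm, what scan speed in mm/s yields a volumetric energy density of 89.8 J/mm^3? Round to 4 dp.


v = 297 / (89.8*0.091*0.053) = 685.7453 mm/s


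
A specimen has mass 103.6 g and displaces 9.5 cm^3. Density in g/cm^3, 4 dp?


rho = 103.6 / 9.5 = 10.9053 g/cm^3


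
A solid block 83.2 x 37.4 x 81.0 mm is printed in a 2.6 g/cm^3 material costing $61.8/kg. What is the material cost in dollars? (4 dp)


V = 83.2 * 37.4 * 81.0 = 252046.08 mm^3 = 252.04608 cm^3
Mass = 252.04608 * 2.6 / 1000 = 0.65531981 kg
Cost = 0.65531981 * 61.8 = 40.4988 $


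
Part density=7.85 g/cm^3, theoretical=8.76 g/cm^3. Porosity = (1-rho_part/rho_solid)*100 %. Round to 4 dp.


Porosity = (1-7.85/8.76)*100 = 10.3881 %


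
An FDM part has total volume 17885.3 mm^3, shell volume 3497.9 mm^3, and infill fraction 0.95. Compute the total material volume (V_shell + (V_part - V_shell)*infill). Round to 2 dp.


V_infill = (17885.3 - 3497.9) * 0.95 = 13668.03
V_total = 3497.9 + 13668.03 = 17165.93 mm^3


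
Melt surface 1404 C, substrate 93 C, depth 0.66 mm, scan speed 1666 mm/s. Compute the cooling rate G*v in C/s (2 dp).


G = (1404-93)/0.66 = 1986.36363636 C/mm
CR = 1986.36363636 * 1666 = 3309281.82 C/s


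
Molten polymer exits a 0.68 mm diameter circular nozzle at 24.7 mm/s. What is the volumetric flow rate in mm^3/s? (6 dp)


A = pi*(0.68/2)^2 = 0.36316811 mm^2
Q = 0.36316811 * 24.7 = 8.970252 mm^3/s


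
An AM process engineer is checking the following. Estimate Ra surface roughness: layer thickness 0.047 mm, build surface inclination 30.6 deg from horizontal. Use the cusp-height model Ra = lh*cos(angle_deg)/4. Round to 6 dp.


Ra = 0.047 * cos(30.6) / 4 = 0.010114 mm


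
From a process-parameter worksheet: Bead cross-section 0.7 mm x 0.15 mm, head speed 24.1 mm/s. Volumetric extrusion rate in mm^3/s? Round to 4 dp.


Rate = 0.7 * 0.15 * 24.1 = 2.5305 mm^3/s


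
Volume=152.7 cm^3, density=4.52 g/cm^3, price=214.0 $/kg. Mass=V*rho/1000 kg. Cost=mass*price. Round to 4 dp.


Mass = 152.7*4.52/1000 = 0.690204 kg
Cost = 0.690204 * 214.0 = 147.7037 $


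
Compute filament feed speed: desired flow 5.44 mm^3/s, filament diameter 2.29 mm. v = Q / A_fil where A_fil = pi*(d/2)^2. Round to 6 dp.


A = pi*(2.29/2)^2 = 4.118707
v = 5.44 / 4.118707 = 1.320803 mm/s


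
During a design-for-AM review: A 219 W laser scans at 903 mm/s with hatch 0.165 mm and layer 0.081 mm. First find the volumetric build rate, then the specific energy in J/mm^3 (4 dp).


Build rate = 903 * 0.165 * 0.081 = 12.068595 mm^3/s
SE = 219 / 12.068595 = 18.1463 J/mm^3


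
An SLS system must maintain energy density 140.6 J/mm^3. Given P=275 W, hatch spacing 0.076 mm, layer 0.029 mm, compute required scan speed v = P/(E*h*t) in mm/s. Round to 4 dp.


v = 275 / (140.6*0.076*0.029) = 887.4334 mm/s


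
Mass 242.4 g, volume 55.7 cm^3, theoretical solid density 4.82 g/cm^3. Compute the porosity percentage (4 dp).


rho_part = 242.4 / 55.7 = 4.3518851 g/cm^3
Porosity = (1 - 4.3518851/4.82)*100 = 9.7119 %


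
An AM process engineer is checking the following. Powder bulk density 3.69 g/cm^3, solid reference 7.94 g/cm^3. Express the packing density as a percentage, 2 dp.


Packing = (3.69/7.94)*100 = 46.47 %


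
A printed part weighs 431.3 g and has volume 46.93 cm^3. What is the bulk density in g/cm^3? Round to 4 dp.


rho = 431.3 / 46.93 = 9.1903 g/cm^3


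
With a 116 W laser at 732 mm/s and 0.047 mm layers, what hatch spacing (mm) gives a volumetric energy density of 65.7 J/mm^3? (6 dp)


h = 116 / (65.7*732*0.047) = 0.05132 mm


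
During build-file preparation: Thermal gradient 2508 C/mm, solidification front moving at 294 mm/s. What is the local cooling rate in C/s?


CR = 2508 * 294 = 737352 C/s


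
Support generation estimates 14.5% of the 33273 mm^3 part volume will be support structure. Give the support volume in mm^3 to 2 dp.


V_support = 33273 * 0.145 = 4824.59 mm^3


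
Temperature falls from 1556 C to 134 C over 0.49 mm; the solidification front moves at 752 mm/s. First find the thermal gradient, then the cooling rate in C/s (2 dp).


G = (1556-134)/0.49 = 2902.04081633 C/mm
CR = 2902.04081633 * 752 = 2182334.69 C/s


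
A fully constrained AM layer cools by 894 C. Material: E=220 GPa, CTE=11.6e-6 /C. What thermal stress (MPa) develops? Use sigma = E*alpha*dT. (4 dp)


sigma = 220*1000 * 11.6e-6 * 894 = 2281.488 MPa


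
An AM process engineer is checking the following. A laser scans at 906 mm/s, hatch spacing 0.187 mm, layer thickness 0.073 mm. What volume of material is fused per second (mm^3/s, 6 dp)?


Rate = 906 * 0.187 * 0.073 = 12.367806 mm^3/s


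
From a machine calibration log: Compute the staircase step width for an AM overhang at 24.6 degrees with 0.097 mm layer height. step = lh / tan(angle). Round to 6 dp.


step = 0.097 / tan(24.6) = 0.211866 mm


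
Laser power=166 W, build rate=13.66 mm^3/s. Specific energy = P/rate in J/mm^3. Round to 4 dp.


SE = 166 / 13.66 = 12.1523 J/mm^3


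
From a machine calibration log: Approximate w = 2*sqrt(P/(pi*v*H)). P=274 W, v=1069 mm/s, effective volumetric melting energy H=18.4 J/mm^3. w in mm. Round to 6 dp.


w = 2*sqrt(274/(pi*1069*18.4)) = 0.133178 mm


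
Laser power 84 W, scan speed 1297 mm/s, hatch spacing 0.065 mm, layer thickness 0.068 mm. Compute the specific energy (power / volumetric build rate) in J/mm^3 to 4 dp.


Build rate = 1297 * 0.065 * 0.068 = 5.73274 mm^3/s
SE = 84 / 5.73274 = 14.6527 J/mm^3


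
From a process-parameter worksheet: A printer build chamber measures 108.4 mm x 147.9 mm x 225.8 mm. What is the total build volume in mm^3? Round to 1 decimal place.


V = 108.4 * 147.9 * 225.8 = 3620106.9 mm^3


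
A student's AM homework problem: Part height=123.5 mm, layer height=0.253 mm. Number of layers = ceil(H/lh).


Layers = ceil(123.5/0.253) = 489


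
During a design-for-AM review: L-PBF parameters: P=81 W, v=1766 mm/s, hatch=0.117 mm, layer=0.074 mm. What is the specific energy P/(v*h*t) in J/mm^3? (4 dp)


Build rate = 1766 * 0.117 * 0.074 = 15.290028 mm^3/s
SE = 81 / 15.290028 = 5.2976 J/mm^3


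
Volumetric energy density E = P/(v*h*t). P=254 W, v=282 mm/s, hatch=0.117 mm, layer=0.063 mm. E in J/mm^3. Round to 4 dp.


E = 254 / (282*0.117*0.063) = 122.1963 J/mm^3


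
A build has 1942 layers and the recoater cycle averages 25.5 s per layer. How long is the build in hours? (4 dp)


t = 1942 * 25.5 / 3600 = 13.7558 hrs


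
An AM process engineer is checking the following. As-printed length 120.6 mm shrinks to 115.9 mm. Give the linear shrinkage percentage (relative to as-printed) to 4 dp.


Shrinkage = ((120.6-115.9)/120.6)*100 = 3.8972 %


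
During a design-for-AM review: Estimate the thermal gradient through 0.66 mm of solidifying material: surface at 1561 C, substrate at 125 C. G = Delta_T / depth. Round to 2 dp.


G = (1561-125)/0.66 = 2175.76 C/mm


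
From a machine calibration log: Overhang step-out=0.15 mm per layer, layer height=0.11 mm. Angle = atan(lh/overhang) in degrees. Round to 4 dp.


angle = atan(0.11/0.15) = 36.2538 degrees


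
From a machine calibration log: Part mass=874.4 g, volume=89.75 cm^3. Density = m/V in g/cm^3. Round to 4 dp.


rho = 874.4 / 89.75 = 9.7426 g/cm^3


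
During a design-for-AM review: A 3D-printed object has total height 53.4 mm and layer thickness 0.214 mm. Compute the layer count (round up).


Layers = ceil(53.4/0.214) = 250


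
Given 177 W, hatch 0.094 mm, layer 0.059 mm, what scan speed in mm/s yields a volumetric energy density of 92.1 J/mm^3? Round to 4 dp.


v = 177 / (92.1*0.094*0.059) = 346.5244 mm/s


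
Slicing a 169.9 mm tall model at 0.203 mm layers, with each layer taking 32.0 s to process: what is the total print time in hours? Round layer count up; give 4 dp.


Layers = ceil(169.9/0.203) = 837
t = 837 * 32.0 / 3600 = 7.44 hrs


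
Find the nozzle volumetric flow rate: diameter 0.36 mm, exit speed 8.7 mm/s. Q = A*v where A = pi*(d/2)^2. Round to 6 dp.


A = pi*(0.36/2)^2 = 0.1017876 mm^2
Q = 0.1017876 * 8.7 = 0.885552 mm^3/s


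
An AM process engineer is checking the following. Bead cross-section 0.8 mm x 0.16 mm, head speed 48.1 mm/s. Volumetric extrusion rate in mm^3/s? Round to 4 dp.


Rate = 0.8 * 0.16 * 48.1 = 6.1568 mm^3/s


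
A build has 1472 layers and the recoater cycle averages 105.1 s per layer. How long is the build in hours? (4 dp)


t = 1472 * 105.1 / 3600 = 42.9742 hrs


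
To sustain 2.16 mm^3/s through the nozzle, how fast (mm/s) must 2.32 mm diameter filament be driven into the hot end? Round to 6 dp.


A = pi*(2.32/2)^2 = 4.227327
v = 2.16 / 4.227327 = 0.510961 mm/s


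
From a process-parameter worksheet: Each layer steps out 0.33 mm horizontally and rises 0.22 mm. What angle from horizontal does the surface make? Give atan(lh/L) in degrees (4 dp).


angle = atan(0.22/0.33) = 33.6901 degrees


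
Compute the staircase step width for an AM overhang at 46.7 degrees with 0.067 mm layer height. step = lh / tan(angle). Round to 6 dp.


step = 0.067 / tan(46.7) = 0.063138 mm


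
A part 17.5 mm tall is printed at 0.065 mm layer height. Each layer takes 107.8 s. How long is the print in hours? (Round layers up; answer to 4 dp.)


Layers = ceil(17.5/0.065) = 270
t = 270 * 107.8 / 3600 = 8.085 hrs


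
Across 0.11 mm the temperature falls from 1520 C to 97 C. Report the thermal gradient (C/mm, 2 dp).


G = (1520-97)/0.11 = 12936.36 C/mm


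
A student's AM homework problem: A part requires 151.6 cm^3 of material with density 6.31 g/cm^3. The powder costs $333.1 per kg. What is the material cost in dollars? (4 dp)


Mass = 151.6*6.31/1000 = 0.956596 kg
Cost = 0.956596 * 333.1 = 318.6421 $


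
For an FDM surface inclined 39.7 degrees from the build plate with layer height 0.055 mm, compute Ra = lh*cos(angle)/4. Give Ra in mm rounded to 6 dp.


Ra = 0.055 * cos(39.7) / 4 = 0.010579 mm


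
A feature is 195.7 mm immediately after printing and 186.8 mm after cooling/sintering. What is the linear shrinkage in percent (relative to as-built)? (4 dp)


Shrinkage = ((195.7-186.8)/195.7)*100 = 4.5478 %


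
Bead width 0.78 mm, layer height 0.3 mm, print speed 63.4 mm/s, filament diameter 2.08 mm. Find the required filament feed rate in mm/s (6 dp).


Q = 0.78 * 0.3 * 63.4 = 14.8356 mm^3/s
A_fil = pi*(2.08/2)^2 = 3.39794661 mm^2
v_feed = 14.8356 / 3.39794661 = 4.366049 mm/s


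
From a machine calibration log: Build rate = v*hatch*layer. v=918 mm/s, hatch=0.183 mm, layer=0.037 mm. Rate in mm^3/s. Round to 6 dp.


Rate = 918 * 0.183 * 0.037 = 6.215778 mm^3/s


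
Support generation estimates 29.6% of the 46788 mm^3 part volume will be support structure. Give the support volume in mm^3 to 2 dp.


V_support = 46788 * 0.296 = 13849.25 mm^3


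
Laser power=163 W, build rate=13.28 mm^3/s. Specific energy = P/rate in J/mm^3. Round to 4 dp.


SE = 163 / 13.28 = 12.2741 J/mm^3


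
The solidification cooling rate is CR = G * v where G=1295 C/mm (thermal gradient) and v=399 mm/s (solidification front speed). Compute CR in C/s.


CR = 1295 * 399 = 516705 C/s


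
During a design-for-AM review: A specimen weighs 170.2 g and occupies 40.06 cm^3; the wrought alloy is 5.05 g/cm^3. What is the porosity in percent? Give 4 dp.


rho_part = 170.2 / 40.06 = 4.24862706 g/cm^3
Porosity = (1 - 4.24862706/5.05)*100 = 15.8688 %


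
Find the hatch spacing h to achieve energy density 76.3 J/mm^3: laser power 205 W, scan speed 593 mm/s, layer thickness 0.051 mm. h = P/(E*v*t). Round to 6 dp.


h = 205 / (76.3*593*0.051) = 0.088839 mm


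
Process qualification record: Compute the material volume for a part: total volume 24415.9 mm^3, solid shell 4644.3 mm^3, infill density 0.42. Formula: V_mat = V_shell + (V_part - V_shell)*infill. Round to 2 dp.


V_infill = (24415.9 - 4644.3) * 0.42 = 8304.07
V_total = 4644.3 + 8304.07 = 12948.37 mm^3


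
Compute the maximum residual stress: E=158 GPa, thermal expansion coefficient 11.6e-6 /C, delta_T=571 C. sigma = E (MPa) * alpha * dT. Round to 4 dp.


sigma = 158*1000 * 11.6e-6 * 571 = 1046.5288 MPa


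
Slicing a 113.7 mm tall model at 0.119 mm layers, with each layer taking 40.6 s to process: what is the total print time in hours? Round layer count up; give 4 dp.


Layers = ceil(113.7/0.119) = 956
t = 956 * 40.6 / 3600 = 10.7816 hrs


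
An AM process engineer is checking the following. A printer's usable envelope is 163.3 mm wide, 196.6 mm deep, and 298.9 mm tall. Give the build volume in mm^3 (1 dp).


V = 163.3 * 196.6 * 298.9 = 9596118.7 mm^3


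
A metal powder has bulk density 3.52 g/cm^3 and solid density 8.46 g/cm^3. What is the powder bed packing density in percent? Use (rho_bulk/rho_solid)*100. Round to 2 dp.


Packing = (3.52/8.46)*100 = 41.61 %


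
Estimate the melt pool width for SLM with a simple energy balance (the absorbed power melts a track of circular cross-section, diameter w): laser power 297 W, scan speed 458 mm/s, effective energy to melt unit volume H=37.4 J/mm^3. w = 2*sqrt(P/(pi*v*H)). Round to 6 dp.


w = 2*sqrt(297/(pi*458*37.4)) = 0.148582 mm


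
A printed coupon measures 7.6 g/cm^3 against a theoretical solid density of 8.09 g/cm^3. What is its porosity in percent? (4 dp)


Porosity = (1-7.6/8.09)*100 = 6.0569 %


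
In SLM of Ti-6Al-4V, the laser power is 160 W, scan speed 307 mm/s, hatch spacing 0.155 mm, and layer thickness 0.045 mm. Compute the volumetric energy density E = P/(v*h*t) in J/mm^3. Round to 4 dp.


E = 160 / (307*0.155*0.045) = 74.7201 J/mm^3


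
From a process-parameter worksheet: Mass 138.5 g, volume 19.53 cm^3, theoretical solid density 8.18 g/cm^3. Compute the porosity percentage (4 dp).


rho_part = 138.5 / 19.53 = 7.09165387 g/cm^3
Porosity = (1 - 7.09165387/8.18)*100 = 13.305 %


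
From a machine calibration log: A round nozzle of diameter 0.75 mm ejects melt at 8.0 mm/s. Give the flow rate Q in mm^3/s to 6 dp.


A = pi*(0.75/2)^2 = 0.44178647 mm^2
Q = 0.44178647 * 8.0 = 3.534292 mm^3/s


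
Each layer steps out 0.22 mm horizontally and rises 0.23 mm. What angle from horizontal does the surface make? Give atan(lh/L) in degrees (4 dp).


angle = atan(0.23/0.22) = 46.273 degrees


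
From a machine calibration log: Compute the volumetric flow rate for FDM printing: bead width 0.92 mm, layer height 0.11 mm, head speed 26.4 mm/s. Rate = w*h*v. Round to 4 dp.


Rate = 0.92 * 0.11 * 26.4 = 2.6717 mm^3/s


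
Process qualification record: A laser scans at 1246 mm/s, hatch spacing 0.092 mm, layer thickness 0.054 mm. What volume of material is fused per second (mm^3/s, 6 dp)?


Rate = 1246 * 0.092 * 0.054 = 6.190128 mm^3/s


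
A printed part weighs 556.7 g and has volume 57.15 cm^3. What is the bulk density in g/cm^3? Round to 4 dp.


rho = 556.7 / 57.15 = 9.741 g/cm^3


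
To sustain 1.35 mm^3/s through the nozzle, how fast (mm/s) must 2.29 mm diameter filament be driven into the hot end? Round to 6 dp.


A = pi*(2.29/2)^2 = 4.118707
v = 1.35 / 4.118707 = 0.327773 mm/s


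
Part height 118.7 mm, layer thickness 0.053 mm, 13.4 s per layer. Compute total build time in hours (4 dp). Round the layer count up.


Layers = ceil(118.7/0.053) = 2240
t = 2240 * 13.4 / 3600 = 8.3378 hrs


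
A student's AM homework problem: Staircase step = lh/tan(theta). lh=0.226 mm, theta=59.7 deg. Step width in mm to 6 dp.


step = 0.226 / tan(59.7) = 0.132064 mm


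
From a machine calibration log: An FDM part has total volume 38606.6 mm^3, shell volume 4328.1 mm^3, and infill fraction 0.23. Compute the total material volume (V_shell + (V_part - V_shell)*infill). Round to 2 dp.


V_infill = (38606.6 - 4328.1) * 0.23 = 7884.06
V_total = 4328.1 + 7884.06 = 12212.16 mm^3


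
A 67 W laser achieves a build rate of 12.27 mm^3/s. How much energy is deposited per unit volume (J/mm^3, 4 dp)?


SE = 67 / 12.27 = 5.4605 J/mm^3


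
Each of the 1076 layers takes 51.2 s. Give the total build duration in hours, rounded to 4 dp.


t = 1076 * 51.2 / 3600 = 15.3031 hrs


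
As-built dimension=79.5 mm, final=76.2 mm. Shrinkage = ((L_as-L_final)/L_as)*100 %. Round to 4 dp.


Shrinkage = ((79.5-76.2)/79.5)*100 = 4.1509 %


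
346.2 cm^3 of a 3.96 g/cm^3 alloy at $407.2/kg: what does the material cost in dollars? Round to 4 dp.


Mass = 346.2*3.96/1000 = 1.370952 kg
Cost = 1.370952 * 407.2 = 558.2517 $


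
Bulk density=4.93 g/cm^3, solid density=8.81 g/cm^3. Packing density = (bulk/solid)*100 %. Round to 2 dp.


Packing = (4.93/8.81)*100 = 55.96 %


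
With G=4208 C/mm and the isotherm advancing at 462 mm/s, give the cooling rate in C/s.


CR = 4208 * 462 = 1944096 C/s


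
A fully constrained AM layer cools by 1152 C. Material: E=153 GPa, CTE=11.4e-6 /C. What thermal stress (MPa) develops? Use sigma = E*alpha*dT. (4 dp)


sigma = 153*1000 * 11.4e-6 * 1152 = 2009.3184 MPa


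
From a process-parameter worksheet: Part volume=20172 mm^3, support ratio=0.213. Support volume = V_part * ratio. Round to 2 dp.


V_support = 20172 * 0.213 = 4296.64 mm^3


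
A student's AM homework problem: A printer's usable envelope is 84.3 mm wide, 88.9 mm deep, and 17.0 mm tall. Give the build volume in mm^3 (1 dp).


V = 84.3 * 88.9 * 17.0 = 127402.6 mm^3


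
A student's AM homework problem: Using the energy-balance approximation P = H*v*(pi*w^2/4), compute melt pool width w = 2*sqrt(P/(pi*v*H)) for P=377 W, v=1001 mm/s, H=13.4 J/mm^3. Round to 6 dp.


w = 2*sqrt(377/(pi*1001*13.4)) = 0.189172 mm


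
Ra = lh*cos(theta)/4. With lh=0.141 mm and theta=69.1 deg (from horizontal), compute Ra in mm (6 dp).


Ra = 0.141 * cos(69.1) / 4 = 0.012575 mm


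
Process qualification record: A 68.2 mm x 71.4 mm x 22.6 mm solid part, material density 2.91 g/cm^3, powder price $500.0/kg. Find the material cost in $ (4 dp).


V = 68.2 * 71.4 * 22.6 = 110050.248 mm^3 = 110.050248 cm^3
Mass = 110.050248 * 2.91 / 1000 = 0.32024622 kg
Cost = 0.32024622 * 500.0 = 160.1231 $


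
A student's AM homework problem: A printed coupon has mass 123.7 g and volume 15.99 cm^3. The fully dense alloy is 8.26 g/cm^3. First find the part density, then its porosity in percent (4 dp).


rho_part = 123.7 / 15.99 = 7.73608505 g/cm^3
Porosity = (1 - 7.73608505/8.26)*100 = 6.3428 %


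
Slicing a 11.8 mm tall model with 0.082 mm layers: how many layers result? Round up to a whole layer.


Layers = ceil(11.8/0.082) = 144


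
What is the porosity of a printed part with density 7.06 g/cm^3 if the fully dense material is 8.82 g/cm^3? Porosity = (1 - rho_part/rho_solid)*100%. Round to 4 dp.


Porosity = (1-7.06/8.82)*100 = 19.9546 %


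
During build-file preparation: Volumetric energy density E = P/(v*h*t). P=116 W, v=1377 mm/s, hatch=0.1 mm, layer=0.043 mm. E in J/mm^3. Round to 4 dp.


E = 116 / (1377*0.1*0.043) = 19.591 J/mm^3


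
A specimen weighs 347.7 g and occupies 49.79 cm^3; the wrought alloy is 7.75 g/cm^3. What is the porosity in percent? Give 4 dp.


rho_part = 347.7 / 49.79 = 6.98332999 g/cm^3
Porosity = (1 - 6.98332999/7.75)*100 = 9.8925 %


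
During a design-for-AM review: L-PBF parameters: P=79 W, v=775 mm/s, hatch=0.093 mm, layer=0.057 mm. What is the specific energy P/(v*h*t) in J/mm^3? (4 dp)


Build rate = 775 * 0.093 * 0.057 = 4.108275 mm^3/s
SE = 79 / 4.108275 = 19.2295 J/mm^3


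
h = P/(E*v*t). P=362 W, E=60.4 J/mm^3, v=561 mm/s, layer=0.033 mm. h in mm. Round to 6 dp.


h = 362 / (60.4*561*0.033) = 0.323739 mm


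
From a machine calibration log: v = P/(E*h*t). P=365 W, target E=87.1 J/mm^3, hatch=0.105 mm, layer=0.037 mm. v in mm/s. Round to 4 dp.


v = 365 / (87.1*0.105*0.037) = 1078.6578 mm/s


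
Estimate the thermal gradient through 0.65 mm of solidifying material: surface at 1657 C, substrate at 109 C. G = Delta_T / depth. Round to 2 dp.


G = (1657-109)/0.65 = 2381.54 C/mm


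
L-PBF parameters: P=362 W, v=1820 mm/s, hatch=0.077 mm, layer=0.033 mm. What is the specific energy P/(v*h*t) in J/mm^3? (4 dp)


Build rate = 1820 * 0.077 * 0.033 = 4.62462 mm^3/s
SE = 362 / 4.62462 = 78.2767 J/mm^3


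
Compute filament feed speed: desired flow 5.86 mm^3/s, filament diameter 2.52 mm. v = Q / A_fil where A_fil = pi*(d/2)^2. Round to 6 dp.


A = pi*(2.52/2)^2 = 4.987592
v = 5.86 / 4.987592 = 1.174916 mm/s


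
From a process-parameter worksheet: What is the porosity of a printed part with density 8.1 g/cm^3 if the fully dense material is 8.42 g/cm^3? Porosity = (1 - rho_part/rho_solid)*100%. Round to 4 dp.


Porosity = (1-8.1/8.42)*100 = 3.8005 %


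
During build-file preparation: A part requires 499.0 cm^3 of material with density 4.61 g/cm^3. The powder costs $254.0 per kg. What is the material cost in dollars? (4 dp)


Mass = 499.0*4.61/1000 = 2.30039 kg
Cost = 2.30039 * 254.0 = 584.2991 $


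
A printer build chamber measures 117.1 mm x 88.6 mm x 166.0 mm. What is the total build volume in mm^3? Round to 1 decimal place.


V = 117.1 * 88.6 * 166.0 = 1722260.0 mm^3


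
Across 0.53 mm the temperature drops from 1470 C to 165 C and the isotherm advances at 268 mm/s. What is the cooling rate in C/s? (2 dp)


G = (1470-165)/0.53 = 2462.26415094 C/mm
CR = 2462.26415094 * 268 = 659886.79 C/s


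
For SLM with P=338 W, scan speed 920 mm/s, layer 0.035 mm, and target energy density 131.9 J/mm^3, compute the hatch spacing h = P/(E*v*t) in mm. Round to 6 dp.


h = 338 / (131.9*920*0.035) = 0.079582 mm


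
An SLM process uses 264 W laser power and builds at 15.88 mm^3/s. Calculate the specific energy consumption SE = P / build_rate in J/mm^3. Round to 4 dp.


SE = 264 / 15.88 = 16.6247 J/mm^3


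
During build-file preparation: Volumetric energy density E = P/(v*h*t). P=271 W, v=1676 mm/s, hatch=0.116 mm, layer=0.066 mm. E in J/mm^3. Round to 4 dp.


E = 271 / (1676*0.116*0.066) = 21.12 J/mm^3


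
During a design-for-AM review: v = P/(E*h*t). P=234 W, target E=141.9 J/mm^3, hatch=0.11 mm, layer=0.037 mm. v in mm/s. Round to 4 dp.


v = 234 / (141.9*0.11*0.037) = 405.1717 mm/s


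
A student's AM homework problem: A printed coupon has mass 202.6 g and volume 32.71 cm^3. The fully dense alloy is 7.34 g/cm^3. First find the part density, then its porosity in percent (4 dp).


rho_part = 202.6 / 32.71 = 6.19382452 g/cm^3
Porosity = (1 - 6.19382452/7.34)*100 = 15.6155 %


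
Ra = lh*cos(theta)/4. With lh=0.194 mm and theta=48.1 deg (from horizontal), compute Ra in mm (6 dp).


Ra = 0.194 * cos(48.1) / 4 = 0.03239 mm


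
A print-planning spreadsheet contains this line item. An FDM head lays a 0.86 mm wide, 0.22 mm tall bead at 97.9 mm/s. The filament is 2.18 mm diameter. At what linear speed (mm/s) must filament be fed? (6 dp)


Q = 0.86 * 0.22 * 97.9 = 18.52268 mm^3/s
A_fil = pi*(2.18/2)^2 = 3.73252623 mm^2
v_feed = 18.52268 / 3.73252623 = 4.962505 mm/s


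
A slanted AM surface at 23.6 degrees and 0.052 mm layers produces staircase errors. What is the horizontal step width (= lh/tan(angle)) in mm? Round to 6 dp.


step = 0.052 / tan(23.6) = 0.119023 mm


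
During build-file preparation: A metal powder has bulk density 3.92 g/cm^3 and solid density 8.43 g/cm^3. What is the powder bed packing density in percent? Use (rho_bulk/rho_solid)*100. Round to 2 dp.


Packing = (3.92/8.43)*100 = 46.5 %


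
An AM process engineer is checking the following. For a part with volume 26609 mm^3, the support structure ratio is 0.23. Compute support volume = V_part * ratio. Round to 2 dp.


V_support = 26609 * 0.23 = 6120.07 mm^3
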